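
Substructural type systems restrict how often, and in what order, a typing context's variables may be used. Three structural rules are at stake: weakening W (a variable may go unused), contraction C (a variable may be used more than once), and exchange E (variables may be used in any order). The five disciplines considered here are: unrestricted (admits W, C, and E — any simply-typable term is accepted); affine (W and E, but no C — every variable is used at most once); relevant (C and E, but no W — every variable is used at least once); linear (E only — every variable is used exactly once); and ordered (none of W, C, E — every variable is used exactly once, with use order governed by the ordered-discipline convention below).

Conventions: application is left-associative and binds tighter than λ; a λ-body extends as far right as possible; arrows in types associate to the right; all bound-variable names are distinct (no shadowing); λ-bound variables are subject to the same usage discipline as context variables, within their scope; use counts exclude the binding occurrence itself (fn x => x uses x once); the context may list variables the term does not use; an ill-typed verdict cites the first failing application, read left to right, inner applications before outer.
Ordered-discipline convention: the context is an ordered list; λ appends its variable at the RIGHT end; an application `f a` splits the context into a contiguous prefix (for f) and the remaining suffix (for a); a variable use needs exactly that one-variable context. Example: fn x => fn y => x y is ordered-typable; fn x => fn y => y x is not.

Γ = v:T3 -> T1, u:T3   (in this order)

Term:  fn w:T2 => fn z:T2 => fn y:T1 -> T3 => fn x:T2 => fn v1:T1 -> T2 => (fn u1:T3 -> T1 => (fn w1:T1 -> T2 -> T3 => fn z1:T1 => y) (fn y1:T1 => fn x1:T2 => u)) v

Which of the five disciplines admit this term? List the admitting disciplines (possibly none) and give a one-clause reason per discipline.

admitted by: affine, unrestricted
usage: v: 1×; u: 1×; w [bound]: 0×; z [bound]: 0×; y [bound]: 1×; x [bound]: 0×; v1 [bound]: 0×; u1 [bound]: 0×; w1 [bound]: 0×; z1 [bound]: 0×; y1 [bound]: 0×; x1 [bound]: 0×
order of uses: y, u, v
typing: well-typed — term : T2 -> T2 -> (T1 -> T3) -> T2 -> (T1 -> T2) -> T1 -> T1 -> T3
ordered: ✗ — needs weakening: w, z, x, v1, u1, w1, z1, y1, x1 unused
linear: ✗ — needs weakening: w, z, x, v1, u1, w1, z1, y1, x1 unused
affine: ✓ — none of v, u, w, z, y, x, v1, u1, w1, z1, y1, x1 used more than once
relevant: ✗ — needs weakening: w, z, x, v1, u1, w1, z1, y1, x1 unused
unrestricted: ✓ — typability at T2 -> T2 -> (T1 -> T3) -> T2 -> (T1 -> T2) -> T1 -> T1 -> T3 is all that's needed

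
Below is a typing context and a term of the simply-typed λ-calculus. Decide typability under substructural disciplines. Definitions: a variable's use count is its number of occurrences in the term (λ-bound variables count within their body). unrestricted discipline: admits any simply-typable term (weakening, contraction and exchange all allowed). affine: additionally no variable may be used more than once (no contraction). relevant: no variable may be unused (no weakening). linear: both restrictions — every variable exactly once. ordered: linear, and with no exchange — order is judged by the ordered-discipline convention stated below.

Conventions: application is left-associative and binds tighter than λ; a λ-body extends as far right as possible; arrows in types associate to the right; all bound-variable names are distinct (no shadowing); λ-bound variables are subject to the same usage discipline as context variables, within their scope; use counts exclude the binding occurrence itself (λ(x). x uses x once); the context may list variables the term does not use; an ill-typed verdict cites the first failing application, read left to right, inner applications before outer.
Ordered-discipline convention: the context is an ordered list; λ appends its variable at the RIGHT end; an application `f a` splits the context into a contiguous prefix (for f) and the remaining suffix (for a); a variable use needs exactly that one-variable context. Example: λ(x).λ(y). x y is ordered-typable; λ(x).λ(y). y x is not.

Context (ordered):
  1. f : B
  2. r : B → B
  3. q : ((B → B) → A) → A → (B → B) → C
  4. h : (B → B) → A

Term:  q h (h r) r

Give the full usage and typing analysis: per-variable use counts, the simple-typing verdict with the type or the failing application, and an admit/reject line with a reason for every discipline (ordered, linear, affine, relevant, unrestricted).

counts: f: 0, r: 2, q: 1, h: 2
uses in reading order: q, h, h, r, r
typing: well-typed — term : C
ordered: ✗ — r ×2, h ×2 used more than once (contraction); needs weakening: f unused
linear: ✗ — r ×2, h ×2 used more than once (contraction); needs weakening: f unused
affine: ✗ — r ×2, h ×2 used more than once (contraction)
relevant: ✗ — needs weakening: f unused
unrestricted: ✓ — type-checks (C) and nothing is barred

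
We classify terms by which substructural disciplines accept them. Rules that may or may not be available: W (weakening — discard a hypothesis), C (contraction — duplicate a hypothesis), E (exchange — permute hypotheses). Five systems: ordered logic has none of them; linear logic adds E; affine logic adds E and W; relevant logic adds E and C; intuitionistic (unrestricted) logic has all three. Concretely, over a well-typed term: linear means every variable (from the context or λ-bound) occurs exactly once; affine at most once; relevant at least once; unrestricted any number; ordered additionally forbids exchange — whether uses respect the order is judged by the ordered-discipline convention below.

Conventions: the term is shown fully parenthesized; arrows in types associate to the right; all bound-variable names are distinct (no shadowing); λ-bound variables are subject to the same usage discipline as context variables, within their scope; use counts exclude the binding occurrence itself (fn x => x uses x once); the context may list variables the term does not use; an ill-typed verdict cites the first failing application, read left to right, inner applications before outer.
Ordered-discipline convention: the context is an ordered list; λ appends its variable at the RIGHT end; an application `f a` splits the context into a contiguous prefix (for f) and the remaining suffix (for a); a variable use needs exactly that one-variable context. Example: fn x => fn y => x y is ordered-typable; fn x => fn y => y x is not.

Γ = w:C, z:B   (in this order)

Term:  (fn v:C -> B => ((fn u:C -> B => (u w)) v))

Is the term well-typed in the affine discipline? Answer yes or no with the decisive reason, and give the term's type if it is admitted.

yes — none of w, z, v, u used more than once; term : (C -> B) -> B
variable uses: w: 1; z: 0; v (bound): 1; u (bound): 1
uses in reading order: u, w, v
typing: well-typed — term : (C -> B) -> B
across the five disciplines: ordered ✗ | linear ✗ | affine ✓ | relevant ✗ | unrestricted ✓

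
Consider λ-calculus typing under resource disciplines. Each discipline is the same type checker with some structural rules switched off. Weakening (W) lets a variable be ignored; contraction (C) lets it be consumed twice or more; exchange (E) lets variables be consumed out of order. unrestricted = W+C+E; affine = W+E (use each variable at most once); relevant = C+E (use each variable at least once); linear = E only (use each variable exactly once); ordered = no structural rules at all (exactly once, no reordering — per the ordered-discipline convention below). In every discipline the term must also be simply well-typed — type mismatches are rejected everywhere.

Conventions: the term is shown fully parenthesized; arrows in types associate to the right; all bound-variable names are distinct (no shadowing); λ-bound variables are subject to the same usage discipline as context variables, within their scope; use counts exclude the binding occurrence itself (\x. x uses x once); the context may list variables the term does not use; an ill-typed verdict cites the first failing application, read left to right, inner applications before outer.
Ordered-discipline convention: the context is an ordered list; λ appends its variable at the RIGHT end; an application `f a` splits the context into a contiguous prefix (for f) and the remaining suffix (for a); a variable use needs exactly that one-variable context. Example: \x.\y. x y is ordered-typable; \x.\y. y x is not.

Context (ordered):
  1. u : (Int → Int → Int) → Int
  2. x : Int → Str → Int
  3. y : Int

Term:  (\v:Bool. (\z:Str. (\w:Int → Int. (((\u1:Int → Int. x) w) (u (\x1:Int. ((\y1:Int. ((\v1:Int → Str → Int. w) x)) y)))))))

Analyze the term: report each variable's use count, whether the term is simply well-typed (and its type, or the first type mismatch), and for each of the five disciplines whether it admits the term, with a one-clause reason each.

usage: u=1, x=2, y=1, v (λ-bound)=0, z (λ-bound)=0, w (λ-bound)=2, u1 (λ-bound)=0, x1 (λ-bound)=0, y1 (λ-bound)=0, v1 (λ-bound)=0
use order (left to right): x, w, u, w, x, y
typing: well-typed at Bool → Str → (Int → Int) → Str → Int
ordered: ✗ — uses contraction: x ×2, w ×2; unused: v, z, u1, x1, y1, v1 — weakening required
linear: ✗ — uses contraction: x ×2, w ×2; unused: v, z, u1, x1, y1, v1 — weakening required
affine: ✗ — uses contraction: x ×2, w ×2
relevant: ✗ — unused: v, z, u1, x1, y1, v1 — weakening required
unrestricted: ✓ — type-checks (Bool → Str → (Int → Int) → Str → Int) and nothing is barred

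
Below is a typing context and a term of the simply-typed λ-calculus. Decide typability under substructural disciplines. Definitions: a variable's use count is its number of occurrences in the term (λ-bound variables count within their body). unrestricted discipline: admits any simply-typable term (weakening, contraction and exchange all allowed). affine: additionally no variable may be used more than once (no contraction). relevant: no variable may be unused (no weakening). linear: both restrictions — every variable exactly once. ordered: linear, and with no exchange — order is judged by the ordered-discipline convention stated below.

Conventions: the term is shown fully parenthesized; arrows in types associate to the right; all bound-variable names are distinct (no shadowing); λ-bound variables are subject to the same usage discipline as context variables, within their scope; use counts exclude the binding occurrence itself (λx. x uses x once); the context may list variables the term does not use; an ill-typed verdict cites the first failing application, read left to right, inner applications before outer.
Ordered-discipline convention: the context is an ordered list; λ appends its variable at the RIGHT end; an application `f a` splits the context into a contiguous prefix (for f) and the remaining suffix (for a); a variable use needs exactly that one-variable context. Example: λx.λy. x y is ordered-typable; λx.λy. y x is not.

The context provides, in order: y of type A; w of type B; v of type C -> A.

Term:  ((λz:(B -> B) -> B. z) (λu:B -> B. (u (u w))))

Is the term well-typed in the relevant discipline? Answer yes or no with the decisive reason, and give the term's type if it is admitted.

no — y, v left unused
use counts: y=0, w=1, v=0, z (λ-bound)=1, u (λ-bound)=2
order of uses: z, u, u, w
typing: the term checks, with type (B -> B) -> B
all disciplines: ordered ✗, linear ✗, affine ✗, relevant ✗, unrestricted ✓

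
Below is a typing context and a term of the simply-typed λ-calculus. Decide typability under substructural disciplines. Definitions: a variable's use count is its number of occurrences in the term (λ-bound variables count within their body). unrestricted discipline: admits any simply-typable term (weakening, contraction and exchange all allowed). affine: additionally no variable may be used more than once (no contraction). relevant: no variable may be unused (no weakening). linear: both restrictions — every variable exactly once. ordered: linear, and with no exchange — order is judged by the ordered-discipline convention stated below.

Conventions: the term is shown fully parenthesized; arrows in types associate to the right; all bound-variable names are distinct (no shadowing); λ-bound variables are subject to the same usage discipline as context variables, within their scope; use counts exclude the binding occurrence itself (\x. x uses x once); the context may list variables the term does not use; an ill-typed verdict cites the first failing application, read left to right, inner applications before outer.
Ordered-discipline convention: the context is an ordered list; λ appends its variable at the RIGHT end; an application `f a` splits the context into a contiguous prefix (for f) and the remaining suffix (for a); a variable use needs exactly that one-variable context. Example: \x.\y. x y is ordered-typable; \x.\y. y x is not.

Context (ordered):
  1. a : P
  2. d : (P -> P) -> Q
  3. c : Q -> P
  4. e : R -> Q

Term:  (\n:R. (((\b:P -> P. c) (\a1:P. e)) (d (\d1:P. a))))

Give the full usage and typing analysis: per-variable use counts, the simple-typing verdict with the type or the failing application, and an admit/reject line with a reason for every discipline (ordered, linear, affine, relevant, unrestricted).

use counts: a ×1; d ×1; c ×1; e ×1; n (bound) ×0; b (bound) ×0; a1 (bound) ×0; d1 (bound) ×0
uses in reading order: c, e, d, a
typing: ill-typed: argument of type P -> R -> Q where P -> P is required
ordered: ✗, the type mismatch rejects it
linear: ✗, not simply typable
affine: ✗, fails simple typing
relevant: ✗, a type mismatch blocks all five
unrestricted: ✗, the type mismatch rejects it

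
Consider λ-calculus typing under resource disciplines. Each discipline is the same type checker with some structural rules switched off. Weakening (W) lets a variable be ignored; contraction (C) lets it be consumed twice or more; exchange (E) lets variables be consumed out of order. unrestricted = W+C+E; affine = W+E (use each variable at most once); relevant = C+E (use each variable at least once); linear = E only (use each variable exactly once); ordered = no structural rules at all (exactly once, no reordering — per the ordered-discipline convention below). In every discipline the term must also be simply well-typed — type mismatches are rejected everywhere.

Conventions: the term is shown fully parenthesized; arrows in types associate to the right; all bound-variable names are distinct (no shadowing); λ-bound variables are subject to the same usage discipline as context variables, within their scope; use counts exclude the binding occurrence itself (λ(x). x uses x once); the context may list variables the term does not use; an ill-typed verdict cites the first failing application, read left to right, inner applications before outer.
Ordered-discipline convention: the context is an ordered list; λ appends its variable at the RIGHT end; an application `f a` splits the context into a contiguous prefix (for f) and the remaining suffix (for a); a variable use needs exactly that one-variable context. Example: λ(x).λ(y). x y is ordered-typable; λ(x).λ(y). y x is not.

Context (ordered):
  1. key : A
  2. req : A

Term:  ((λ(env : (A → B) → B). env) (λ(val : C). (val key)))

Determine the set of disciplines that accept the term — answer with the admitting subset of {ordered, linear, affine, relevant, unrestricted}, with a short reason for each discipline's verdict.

accepted by: none
use counts: key ×1; req ×0; env [bound] ×1; val [bound] ×1
order of uses: env, val, key
typing: ill-typed: non-arrow in function slot: C
ordered: ✗ — not simply typable
linear: ✗ — fails simple typing
affine: ✗ — a type mismatch blocks all five
relevant: ✗ — the type mismatch rejects it
unrestricted: ✗ — not simply typable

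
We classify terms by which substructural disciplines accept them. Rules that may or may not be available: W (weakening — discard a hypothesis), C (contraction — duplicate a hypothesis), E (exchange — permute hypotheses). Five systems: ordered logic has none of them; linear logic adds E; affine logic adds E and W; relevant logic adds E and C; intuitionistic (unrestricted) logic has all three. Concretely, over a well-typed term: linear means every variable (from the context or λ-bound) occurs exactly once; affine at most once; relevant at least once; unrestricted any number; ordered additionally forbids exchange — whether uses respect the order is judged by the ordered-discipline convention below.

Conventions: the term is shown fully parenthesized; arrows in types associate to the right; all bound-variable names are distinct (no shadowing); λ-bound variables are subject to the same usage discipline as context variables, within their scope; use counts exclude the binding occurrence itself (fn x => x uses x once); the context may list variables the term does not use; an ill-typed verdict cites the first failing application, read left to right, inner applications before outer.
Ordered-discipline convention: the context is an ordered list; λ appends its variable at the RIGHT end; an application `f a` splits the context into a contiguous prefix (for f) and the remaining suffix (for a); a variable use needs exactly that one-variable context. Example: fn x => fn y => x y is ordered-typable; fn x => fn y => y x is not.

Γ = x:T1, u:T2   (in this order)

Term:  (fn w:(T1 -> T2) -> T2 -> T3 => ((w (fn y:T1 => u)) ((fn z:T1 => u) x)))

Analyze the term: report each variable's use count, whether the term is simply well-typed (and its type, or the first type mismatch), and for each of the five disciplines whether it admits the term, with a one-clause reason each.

counts: x: 1×; u: 2×; w (λ-bound): 1×; y (λ-bound): 0×; z (λ-bound): 0×
left-to-right use order: w, u, u, x
typing: well-typed at ((T1 -> T2) -> T2 -> T3) -> T3
ordered: ✗, repeated use of u ×2; needs weakening: y, z unused
linear: ✗, repeated use of u ×2; needs weakening: y, z unused
affine: ✗, repeated use of u ×2
relevant: ✗, needs weakening: y, z unused
unrestricted: ✓, simply typable at ((T1 -> T2) -> T2 -> T3) -> T3; W, C, E all held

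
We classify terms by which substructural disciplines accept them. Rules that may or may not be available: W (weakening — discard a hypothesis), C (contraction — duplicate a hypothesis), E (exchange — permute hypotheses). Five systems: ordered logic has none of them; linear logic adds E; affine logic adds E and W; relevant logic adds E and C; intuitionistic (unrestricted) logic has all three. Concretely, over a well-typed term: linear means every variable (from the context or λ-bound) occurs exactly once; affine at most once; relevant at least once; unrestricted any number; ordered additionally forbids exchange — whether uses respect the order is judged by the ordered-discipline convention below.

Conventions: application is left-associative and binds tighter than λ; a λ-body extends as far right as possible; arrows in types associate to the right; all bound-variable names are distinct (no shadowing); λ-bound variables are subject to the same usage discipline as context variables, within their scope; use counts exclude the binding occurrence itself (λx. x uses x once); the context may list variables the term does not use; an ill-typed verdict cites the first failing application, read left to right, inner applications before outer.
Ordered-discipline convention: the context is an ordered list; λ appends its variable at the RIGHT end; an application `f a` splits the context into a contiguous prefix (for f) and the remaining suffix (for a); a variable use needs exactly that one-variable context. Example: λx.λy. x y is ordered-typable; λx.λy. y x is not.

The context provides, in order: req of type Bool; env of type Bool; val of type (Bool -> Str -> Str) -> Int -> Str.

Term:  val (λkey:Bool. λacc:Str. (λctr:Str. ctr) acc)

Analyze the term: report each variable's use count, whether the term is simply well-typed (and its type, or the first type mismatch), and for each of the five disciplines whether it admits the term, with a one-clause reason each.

variable uses: req: 0, env: 0, val: 1, key [bound]: 0, acc [bound]: 1, ctr [bound]: 1
uses in reading order: val, ctr, acc
typing: the term checks, with type Int -> Str
ordered ✗ (unused: req, env, key — weakening required)
linear ✗ (unused: req, env, key — weakening required)
affine ✓ (no duplicate uses among req, env, val, key, acc, ctr)
relevant ✗ (unused: req, env, key — weakening required)
unrestricted ✓ (type-checks (Int -> Str) and nothing is barred)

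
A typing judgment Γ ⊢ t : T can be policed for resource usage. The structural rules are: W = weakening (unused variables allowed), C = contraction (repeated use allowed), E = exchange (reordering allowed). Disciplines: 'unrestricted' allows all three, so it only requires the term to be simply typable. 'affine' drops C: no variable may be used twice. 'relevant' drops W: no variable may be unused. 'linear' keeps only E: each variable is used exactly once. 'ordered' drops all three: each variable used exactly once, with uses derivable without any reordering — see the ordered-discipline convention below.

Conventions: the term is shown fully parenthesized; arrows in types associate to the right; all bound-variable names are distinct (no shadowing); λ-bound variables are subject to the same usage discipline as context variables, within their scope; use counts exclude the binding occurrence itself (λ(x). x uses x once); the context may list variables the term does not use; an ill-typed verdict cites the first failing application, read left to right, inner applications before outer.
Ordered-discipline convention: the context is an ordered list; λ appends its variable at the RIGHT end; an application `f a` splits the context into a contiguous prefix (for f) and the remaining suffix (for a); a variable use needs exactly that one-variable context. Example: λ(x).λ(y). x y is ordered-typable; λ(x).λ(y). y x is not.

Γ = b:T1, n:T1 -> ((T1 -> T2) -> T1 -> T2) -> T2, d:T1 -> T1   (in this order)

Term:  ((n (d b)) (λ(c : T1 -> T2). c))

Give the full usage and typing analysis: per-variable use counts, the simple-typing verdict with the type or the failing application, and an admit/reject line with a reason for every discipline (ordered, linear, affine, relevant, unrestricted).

use counts: b ×1, n ×1, d ×1, c (λ-bound) ×1
uses in reading order: n, d, b, c
typing: the term checks, with type T2
ordered: ✗ — no ordered split (uses run n, d, b, c)
linear: ✓ — exactly-once usage across b, n, d, c
affine: ✓ — none of b, n, d, c used more than once
relevant: ✓ — at least one use each (b, n, d, c)
unrestricted: ✓ — type-checks (T2) and nothing is barred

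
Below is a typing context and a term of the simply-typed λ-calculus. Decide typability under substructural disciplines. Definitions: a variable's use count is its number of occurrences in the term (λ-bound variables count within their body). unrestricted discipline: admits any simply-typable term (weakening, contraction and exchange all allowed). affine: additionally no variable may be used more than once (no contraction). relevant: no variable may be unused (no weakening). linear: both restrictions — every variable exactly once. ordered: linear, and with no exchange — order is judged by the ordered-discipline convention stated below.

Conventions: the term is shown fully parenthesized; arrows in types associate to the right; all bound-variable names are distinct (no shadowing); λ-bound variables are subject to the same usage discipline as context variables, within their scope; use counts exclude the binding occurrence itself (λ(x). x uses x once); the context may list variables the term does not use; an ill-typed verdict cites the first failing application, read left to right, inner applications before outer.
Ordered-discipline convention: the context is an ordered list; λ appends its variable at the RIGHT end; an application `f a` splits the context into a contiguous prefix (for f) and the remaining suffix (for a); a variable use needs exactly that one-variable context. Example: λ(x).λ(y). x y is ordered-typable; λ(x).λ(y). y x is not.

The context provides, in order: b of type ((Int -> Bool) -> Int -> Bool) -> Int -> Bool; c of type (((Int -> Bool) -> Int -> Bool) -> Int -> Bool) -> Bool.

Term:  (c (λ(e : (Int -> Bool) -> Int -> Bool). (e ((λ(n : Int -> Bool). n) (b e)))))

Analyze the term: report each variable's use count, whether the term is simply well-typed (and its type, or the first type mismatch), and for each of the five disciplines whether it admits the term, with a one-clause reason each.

counts: b ×1; c ×1; e [bound] ×2; n [bound] ×1
order of uses: c, e, n, b, e
typing: the term checks, with type Bool
ordered: ✗ — uses contraction: e ×2
linear: ✗ — uses contraction: e ×2
affine: ✗ — uses contraction: e ×2
relevant: ✓ — none of b, c, e, n goes unused
unrestricted: ✓ — type-checks (Bool) and nothing is barred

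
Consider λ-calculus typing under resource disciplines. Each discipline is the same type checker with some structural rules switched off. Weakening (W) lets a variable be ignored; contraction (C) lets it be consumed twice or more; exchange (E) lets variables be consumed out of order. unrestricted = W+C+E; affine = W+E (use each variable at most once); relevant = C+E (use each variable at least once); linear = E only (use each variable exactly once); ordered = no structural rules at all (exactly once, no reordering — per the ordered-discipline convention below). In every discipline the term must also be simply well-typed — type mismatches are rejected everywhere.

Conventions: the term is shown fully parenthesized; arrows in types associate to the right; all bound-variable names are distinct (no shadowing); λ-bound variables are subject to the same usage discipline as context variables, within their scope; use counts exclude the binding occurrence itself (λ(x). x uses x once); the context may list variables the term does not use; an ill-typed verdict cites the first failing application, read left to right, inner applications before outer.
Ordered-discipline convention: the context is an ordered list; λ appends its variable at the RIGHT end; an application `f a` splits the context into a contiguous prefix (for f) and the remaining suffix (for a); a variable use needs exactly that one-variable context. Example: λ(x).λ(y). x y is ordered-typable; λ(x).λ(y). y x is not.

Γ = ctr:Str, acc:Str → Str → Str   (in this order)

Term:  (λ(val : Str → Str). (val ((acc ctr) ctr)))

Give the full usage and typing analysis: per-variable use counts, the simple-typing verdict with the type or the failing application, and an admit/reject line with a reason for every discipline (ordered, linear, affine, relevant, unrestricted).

counts: ctr ×2; acc ×1; val [bound] ×1
left-to-right use order: val, acc, ctr, ctr
typing: the term checks, with type (Str → Str) → Str
ordered ✗ (repeated use of ctr ×2)
linear ✗ (repeated use of ctr ×2)
affine ✗ (repeated use of ctr ×2)
relevant ✓ (none of ctr, acc, val goes unused)
unrestricted ✓ (typability at (Str → Str) → Str is all that's needed)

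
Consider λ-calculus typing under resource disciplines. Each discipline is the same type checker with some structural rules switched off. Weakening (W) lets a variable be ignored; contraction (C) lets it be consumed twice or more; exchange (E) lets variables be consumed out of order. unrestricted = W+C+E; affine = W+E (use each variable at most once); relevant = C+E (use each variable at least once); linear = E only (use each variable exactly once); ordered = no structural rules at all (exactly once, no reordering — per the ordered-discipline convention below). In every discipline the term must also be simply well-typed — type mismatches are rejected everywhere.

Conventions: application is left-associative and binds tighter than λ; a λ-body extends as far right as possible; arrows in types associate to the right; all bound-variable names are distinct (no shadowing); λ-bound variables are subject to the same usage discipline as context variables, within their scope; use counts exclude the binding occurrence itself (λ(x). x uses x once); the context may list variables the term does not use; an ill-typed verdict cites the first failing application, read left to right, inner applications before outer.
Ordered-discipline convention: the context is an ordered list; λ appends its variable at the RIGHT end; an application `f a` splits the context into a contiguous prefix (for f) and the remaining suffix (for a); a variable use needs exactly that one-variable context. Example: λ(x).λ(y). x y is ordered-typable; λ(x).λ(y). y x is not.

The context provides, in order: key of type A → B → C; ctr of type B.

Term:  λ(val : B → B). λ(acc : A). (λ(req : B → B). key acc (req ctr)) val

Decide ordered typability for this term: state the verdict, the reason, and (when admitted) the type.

no — needs exchange: uses follow key, acc, req, ctr, val
use counts: key=1; ctr=1; val (λ-bound)=1; acc (λ-bound)=1; req (λ-bound)=1
order of uses: key, acc, req, ctr, val
typing: well-typed at (B → B) → A → C
per-discipline verdicts: ordered ✗ | linear ✓ | affine ✓ | relevant ✓ | unrestricted ✓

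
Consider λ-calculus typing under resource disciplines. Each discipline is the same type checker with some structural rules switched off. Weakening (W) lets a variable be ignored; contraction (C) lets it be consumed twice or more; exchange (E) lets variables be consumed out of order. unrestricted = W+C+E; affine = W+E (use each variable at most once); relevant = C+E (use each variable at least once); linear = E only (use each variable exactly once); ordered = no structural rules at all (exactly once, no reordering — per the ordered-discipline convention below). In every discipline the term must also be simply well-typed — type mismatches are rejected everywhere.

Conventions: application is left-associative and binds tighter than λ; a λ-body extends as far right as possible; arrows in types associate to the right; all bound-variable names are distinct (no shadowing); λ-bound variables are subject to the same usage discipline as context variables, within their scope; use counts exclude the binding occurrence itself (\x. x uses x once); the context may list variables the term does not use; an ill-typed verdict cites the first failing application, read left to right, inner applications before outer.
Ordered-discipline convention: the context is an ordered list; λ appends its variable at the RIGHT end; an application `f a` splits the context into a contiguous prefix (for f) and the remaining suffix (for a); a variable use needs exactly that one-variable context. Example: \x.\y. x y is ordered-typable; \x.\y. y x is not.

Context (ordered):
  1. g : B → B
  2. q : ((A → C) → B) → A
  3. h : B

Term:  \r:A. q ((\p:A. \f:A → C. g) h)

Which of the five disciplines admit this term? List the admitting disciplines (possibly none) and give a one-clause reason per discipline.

admitting disciplines: none
variable uses: g: 1×, q: 1×, h: 1×, r [bound]: 0×, p [bound]: 0×, f [bound]: 0×
left-to-right use order: q, g, h
typing: ill-typed: an argument B mismatches the expected A
ordered: ✗, fails simple typing
linear: ✗, a type mismatch blocks all five
affine: ✗, the type mismatch rejects it
relevant: ✗, not simply typable
unrestricted: ✗, fails simple typing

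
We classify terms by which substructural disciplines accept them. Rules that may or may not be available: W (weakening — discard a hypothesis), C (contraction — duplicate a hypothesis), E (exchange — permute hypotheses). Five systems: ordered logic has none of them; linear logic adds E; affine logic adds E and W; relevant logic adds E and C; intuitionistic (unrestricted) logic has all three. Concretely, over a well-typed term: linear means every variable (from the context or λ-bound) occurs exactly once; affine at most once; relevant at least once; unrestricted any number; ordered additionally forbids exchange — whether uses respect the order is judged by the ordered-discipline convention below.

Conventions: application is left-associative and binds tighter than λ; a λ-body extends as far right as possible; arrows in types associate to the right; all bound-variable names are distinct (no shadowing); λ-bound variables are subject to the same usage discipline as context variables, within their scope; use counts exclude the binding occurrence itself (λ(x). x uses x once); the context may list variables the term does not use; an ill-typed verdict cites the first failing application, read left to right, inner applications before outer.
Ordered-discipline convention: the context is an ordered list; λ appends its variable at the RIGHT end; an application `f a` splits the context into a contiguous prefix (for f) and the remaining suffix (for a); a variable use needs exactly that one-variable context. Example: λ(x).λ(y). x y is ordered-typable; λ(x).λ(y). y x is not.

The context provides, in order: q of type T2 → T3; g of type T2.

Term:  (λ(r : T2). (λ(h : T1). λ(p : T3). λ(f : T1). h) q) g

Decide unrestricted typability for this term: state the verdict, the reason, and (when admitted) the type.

no — a type mismatch blocks all five
variable uses: q: 1; g: 1; r (λ-bound): 0; h (λ-bound): 1; p (λ-bound): 0; f (λ-bound): 0
use order (left to right): h, q, g
typing: ill-typed: an argument T2 → T3 mismatches the expected T1
all disciplines: ordered ✗ · linear ✗ · affine ✗ · relevant ✗ · unrestricted ✗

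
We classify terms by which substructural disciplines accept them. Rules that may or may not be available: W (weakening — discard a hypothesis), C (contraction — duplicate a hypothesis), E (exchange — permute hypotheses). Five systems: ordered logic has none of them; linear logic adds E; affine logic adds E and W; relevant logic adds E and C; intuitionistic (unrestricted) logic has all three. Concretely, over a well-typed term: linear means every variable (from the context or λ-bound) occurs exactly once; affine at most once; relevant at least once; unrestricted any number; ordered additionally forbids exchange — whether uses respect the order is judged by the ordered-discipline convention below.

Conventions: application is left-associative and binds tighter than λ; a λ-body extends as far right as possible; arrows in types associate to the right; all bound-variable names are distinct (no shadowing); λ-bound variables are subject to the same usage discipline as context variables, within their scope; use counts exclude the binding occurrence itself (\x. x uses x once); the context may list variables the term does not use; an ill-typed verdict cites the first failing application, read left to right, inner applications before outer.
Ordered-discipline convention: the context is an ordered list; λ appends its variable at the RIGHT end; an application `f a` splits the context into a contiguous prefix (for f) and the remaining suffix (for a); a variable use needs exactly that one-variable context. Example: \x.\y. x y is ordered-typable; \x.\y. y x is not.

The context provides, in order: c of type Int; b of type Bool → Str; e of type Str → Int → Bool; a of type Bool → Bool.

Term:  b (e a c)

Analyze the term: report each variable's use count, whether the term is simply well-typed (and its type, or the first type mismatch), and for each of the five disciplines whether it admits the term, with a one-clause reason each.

counts: c: 1×; b: 1×; e: 1×; a: 1×
left-to-right use order: b, e, a, c
typing: ill-typed: an argument Bool → Bool mismatches the expected Str
ordered ✗ (fails simple typing)
linear ✗ (a type mismatch blocks all five)
affine ✗ (the type mismatch rejects it)
relevant ✗ (not simply typable)
unrestricted ✗ (fails simple typing)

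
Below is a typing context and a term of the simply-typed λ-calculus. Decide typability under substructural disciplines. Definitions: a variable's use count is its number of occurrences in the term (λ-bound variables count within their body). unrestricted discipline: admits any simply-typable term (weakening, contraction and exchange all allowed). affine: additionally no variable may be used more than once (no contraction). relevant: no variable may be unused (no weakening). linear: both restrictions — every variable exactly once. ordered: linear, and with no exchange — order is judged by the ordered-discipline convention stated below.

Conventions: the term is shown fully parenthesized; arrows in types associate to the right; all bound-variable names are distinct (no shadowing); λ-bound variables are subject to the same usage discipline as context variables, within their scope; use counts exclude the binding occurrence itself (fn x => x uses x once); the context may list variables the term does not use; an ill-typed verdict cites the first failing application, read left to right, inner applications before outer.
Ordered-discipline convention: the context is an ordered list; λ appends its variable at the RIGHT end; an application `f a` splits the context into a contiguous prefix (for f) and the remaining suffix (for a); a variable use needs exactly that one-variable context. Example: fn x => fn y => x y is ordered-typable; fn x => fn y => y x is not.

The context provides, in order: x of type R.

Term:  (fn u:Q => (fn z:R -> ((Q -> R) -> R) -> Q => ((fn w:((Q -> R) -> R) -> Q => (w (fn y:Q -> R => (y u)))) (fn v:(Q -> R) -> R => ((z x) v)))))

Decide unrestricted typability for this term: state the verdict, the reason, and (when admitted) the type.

yes — typability at Q -> (R -> ((Q -> R) -> R) -> Q) -> Q is all that's needed; term : Q -> (R -> ((Q -> R) -> R) -> Q) -> Q
counts: x ×1; u [bound] ×1; z [bound] ×1; w [bound] ×1; y [bound] ×1; v [bound] ×1
order of uses: w, y, u, z, x, v
typing: ✓ — Q -> (R -> ((Q -> R) -> R) -> Q) -> Q
all disciplines: ordered ✗; linear ✓; affine ✓; relevant ✓; unrestricted ✓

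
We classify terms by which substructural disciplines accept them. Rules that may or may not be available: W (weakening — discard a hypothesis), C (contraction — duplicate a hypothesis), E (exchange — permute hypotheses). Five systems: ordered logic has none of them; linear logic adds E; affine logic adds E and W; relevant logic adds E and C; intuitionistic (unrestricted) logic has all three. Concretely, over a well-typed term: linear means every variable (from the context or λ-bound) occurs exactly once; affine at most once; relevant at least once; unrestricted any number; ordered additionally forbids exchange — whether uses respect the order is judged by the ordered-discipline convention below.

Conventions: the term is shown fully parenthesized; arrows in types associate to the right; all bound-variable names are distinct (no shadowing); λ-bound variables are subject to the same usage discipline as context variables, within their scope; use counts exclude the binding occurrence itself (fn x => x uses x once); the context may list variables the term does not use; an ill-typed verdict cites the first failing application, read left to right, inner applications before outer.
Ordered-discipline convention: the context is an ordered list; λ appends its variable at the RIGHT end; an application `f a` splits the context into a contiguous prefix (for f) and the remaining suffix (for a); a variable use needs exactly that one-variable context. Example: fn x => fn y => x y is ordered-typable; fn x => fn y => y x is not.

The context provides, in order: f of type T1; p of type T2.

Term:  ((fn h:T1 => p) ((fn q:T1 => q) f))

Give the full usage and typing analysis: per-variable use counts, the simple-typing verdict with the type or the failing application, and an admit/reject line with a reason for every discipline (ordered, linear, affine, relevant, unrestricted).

usage: f: 1; p: 1; h (bound): 0; q (bound): 1
uses in reading order: p, q, f
typing: ✓ — T2
ordered: ✗, h never used (weakening)
linear: ✗, h never used (weakening)
affine: ✓, at most one use each (f, p, h, q)
relevant: ✗, h never used (weakening)
unrestricted: ✓, well-typed at T2; no restrictions here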